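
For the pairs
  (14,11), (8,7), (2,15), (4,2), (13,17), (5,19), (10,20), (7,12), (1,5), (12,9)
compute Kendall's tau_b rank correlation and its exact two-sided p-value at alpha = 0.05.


Step 1: Enumerate the 45 unordered pairs (i,j) with i<j and classify each by sign(x_j-x_i) * sign(y_j-y_i).
  (1,2):dx=-6,dy=-4->C; (1,3):dx=-12,dy=+4->D; (1,4):dx=-10,dy=-9->C; (1,5):dx=-1,dy=+6->D
  (1,6):dx=-9,dy=+8->D; (1,7):dx=-4,dy=+9->D; (1,8):dx=-7,dy=+1->D; (1,9):dx=-13,dy=-6->C
  (1,10):dx=-2,dy=-2->C; (2,3):dx=-6,dy=+8->D; (2,4):dx=-4,dy=-5->C; (2,5):dx=+5,dy=+10->C
  (2,6):dx=-3,dy=+12->D; (2,7):dx=+2,dy=+13->C; (2,8):dx=-1,dy=+5->D; (2,9):dx=-7,dy=-2->C
  (2,10):dx=+4,dy=+2->C; (3,4):dx=+2,dy=-13->D; (3,5):dx=+11,dy=+2->C; (3,6):dx=+3,dy=+4->C
  (3,7):dx=+8,dy=+5->C; (3,8):dx=+5,dy=-3->D; (3,9):dx=-1,dy=-10->C; (3,10):dx=+10,dy=-6->D
  (4,5):dx=+9,dy=+15->C; (4,6):dx=+1,dy=+17->C; (4,7):dx=+6,dy=+18->C; (4,8):dx=+3,dy=+10->C
  (4,9):dx=-3,dy=+3->D; (4,10):dx=+8,dy=+7->C; (5,6):dx=-8,dy=+2->D; (5,7):dx=-3,dy=+3->D
  (5,8):dx=-6,dy=-5->C; (5,9):dx=-12,dy=-12->C; (5,10):dx=-1,dy=-8->C; (6,7):dx=+5,dy=+1->C
  (6,8):dx=+2,dy=-7->D; (6,9):dx=-4,dy=-14->C; (6,10):dx=+7,dy=-10->D; (7,8):dx=-3,dy=-8->C
  (7,9):dx=-9,dy=-15->C; (7,10):dx=+2,dy=-11->D; (8,9):dx=-6,dy=-7->C; (8,10):dx=+5,dy=-3->D
  (9,10):dx=+11,dy=+4->C
Step 2: C = 27, D = 18, total pairs = 45.
Step 3: tau = (C - D)/(n(n-1)/2) = (27 - 18)/45 = 0.200000.
Step 4: Exact two-sided p-value (enumerate n! = 3628800 permutations of y under H0): p = 0.484313.
Step 5: alpha = 0.05. fail to reject H0.

tau_b = 0.2000 (C=27, D=18), p = 0.484313, fail to reject H0.


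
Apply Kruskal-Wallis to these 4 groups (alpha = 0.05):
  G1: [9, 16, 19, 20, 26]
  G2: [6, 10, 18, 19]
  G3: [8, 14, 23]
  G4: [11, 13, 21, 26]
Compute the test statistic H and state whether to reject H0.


Step 1: Combine all N = 16 observations and assign midranks.
sorted (value, group, rank): (6,G2,1), (8,G3,2), (9,G1,3), (10,G2,4), (11,G4,5), (13,G4,6), (14,G3,7), (16,G1,8), (18,G2,9), (19,G1,10.5), (19,G2,10.5), (20,G1,12), (21,G4,13), (23,G3,14), (26,G1,15.5), (26,G4,15.5)
Step 2: Sum ranks within each group.
R_1 = 49 (n_1 = 5)
R_2 = 24.5 (n_2 = 4)
R_3 = 23 (n_3 = 3)
R_4 = 39.5 (n_4 = 4)
Step 3: H = 12/(N(N+1)) * sum(R_i^2/n_i) - 3(N+1)
     = 12/(16*17) * (49^2/5 + 24.5^2/4 + 23^2/3 + 39.5^2/4) - 3*17
     = 0.044118 * 1196.66 - 51
     = 1.793750.
Step 4: Ties present; correction factor C = 1 - 12/(16^3 - 16) = 0.997059. Corrected H = 1.793750 / 0.997059 = 1.799041.
Step 5: Under H0, H ~ chi^2(3); p-value = 0.615144.
Step 6: alpha = 0.05. fail to reject H0.

H = 1.7990, df = 3, p = 0.615144, fail to reject H0.


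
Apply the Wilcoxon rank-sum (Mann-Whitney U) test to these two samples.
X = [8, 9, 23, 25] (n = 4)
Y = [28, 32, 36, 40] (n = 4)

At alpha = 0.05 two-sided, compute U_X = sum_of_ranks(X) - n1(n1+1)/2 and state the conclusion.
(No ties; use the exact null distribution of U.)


Step 1: Combine and sort all 8 observations; assign midranks.
sorted (value, group): (8,X), (9,X), (23,X), (25,X), (28,Y), (32,Y), (36,Y), (40,Y)
ranks: 8->1, 9->2, 23->3, 25->4, 28->5, 32->6, 36->7, 40->8
Step 2: Rank sum for X: R1 = 1 + 2 + 3 + 4 = 10.
Step 3: U_X = R1 - n1(n1+1)/2 = 10 - 4*5/2 = 10 - 10 = 0.
       U_Y = n1*n2 - U_X = 16 - 0 = 16.
Step 4: No ties, so the exact null distribution of U (based on enumerating the C(8,4) = 70 equally likely rank assignments) gives the two-sided p-value.
Step 5: p-value = 0.028571; compare to alpha = 0.05. reject H0.

U_X = 0, p = 0.028571, reject H0 at alpha = 0.05.


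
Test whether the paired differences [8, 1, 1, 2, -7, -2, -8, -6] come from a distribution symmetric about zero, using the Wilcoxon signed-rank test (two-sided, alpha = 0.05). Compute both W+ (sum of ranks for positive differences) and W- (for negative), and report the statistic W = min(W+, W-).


Step 1: Drop any zero differences (none here) and take |d_i|.
|d| = [8, 1, 1, 2, 7, 2, 8, 6]
Step 2: Midrank |d_i| (ties get averaged ranks).
ranks: |8|->7.5, |1|->1.5, |1|->1.5, |2|->3.5, |7|->6, |2|->3.5, |8|->7.5, |6|->5
Step 3: Attach original signs; sum ranks with positive sign and with negative sign.
W+ = 7.5 + 1.5 + 1.5 + 3.5 = 14
W- = 6 + 3.5 + 7.5 + 5 = 22
(Check: W+ + W- = 36 should equal n(n+1)/2 = 36.)
Step 4: Test statistic W = min(W+, W-) = 14.
Step 5: Ties in |d|, so use the tie-corrected normal approximation.
        E[W] = n(n+1)/4 = 8*9/4 = 18.
        Tie groups: |d|=1 (t=2), |d|=2 (t=2), |d|=8 (t=2); sum(t^3 - t) = 18.
        Var[W] = n(n+1)(2n+1)/24 - sum(t^3-t)/48 = 1224/24 - 18/48 = 50.625.
        z = (W - E[W]) / sqrt(Var[W]) = (14 - 18) / 7.1151 = -0.5622.
        Two-sided p = 2*Phi(z) = 0.573992.
Step 6: alpha = 0.05. fail to reject H0.

W+ = 14, W- = 22, W = min = 14, p = 0.573992, fail to reject H0.


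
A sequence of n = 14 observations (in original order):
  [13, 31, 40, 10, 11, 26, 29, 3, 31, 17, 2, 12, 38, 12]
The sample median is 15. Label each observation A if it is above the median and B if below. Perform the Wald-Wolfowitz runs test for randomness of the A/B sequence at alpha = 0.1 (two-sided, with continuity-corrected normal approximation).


Step 1: Compute median = 15; label A = above, B = below.
Labels in order: BAABBAABAABBAB  (n_A = 7, n_B = 7)
Step 2: Count runs R = 9.
Step 3: Under H0 (random ordering), E[R] = 2*n_A*n_B/(n_A+n_B) + 1 = 2*7*7/14 + 1 = 8.0000.
        Var[R] = 2*n_A*n_B*(2*n_A*n_B - n_A - n_B) / ((n_A+n_B)^2 * (n_A+n_B-1)) = 8232/2548 = 3.2308.
        SD[R] = 1.7974.
Step 4: Continuity-corrected z = (R - 0.5 - E[R]) / SD[R] = (9 - 0.5 - 8.0000) / 1.7974 = 0.2782.
Step 5: Two-sided p-value via normal approximation = 2*(1 - Phi(|z|)) = 0.780879.
Step 6: alpha = 0.1. fail to reject H0.

R = 9, z = 0.2782, p = 0.780879, fail to reject H0.


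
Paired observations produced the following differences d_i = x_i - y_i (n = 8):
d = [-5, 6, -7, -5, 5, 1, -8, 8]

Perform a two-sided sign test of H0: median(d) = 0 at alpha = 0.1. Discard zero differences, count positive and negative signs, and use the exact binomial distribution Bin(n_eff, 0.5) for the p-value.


Step 1: Discard zero differences. Original n = 8; n_eff = number of nonzero differences = 8.
Nonzero differences (with sign): -5, +6, -7, -5, +5, +1, -8, +8
Step 2: Count signs: positive = 4, negative = 4.
Step 3: Under H0: P(positive) = 0.5, so the number of positives S ~ Bin(8, 0.5).
Step 4: Two-sided exact p-value = sum of Bin(8,0.5) probabilities at or below the observed probability = 1.000000.
Step 5: alpha = 0.1. fail to reject H0.

n_eff = 8, pos = 4, neg = 4, p = 1.000000, fail to reject H0.


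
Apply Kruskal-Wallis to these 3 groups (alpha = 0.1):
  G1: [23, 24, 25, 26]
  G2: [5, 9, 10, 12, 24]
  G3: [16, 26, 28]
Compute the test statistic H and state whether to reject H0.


Step 1: Combine all N = 12 observations and assign midranks.
sorted (value, group, rank): (5,G2,1), (9,G2,2), (10,G2,3), (12,G2,4), (16,G3,5), (23,G1,6), (24,G1,7.5), (24,G2,7.5), (25,G1,9), (26,G1,10.5), (26,G3,10.5), (28,G3,12)
Step 2: Sum ranks within each group.
R_1 = 33 (n_1 = 4)
R_2 = 17.5 (n_2 = 5)
R_3 = 27.5 (n_3 = 3)
Step 3: H = 12/(N(N+1)) * sum(R_i^2/n_i) - 3(N+1)
     = 12/(12*13) * (33^2/4 + 17.5^2/5 + 27.5^2/3) - 3*13
     = 0.076923 * 585.583 - 39
     = 6.044872.
Step 4: Ties present; correction factor C = 1 - 12/(12^3 - 12) = 0.993007. Corrected H = 6.044872 / 0.993007 = 6.087441.
Step 5: Under H0, H ~ chi^2(2); p-value = 0.047657.
Step 6: alpha = 0.1. reject H0.

H = 6.0874, df = 2, p = 0.047657, reject H0.


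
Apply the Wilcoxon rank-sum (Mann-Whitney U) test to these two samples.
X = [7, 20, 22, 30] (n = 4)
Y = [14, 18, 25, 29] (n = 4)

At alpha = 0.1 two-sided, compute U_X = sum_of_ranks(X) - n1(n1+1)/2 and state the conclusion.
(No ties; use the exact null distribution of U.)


Step 1: Combine and sort all 8 observations; assign midranks.
sorted (value, group): (7,X), (14,Y), (18,Y), (20,X), (22,X), (25,Y), (29,Y), (30,X)
ranks: 7->1, 14->2, 18->3, 20->4, 22->5, 25->6, 29->7, 30->8
Step 2: Rank sum for X: R1 = 1 + 4 + 5 + 8 = 18.
Step 3: U_X = R1 - n1(n1+1)/2 = 18 - 4*5/2 = 18 - 10 = 8.
       U_Y = n1*n2 - U_X = 16 - 8 = 8.
Step 4: No ties, so the exact null distribution of U (based on enumerating the C(8,4) = 70 equally likely rank assignments) gives the two-sided p-value.
Step 5: p-value = 1.000000; compare to alpha = 0.1. fail to reject H0.

U_X = 8, p = 1.000000, fail to reject H0 at alpha = 0.1.


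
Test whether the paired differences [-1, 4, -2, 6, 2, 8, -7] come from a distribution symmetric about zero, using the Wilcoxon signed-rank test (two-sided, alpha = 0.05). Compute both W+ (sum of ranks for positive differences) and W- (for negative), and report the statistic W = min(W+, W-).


Step 1: Drop any zero differences (none here) and take |d_i|.
|d| = [1, 4, 2, 6, 2, 8, 7]
Step 2: Midrank |d_i| (ties get averaged ranks).
ranks: |1|->1, |4|->4, |2|->2.5, |6|->5, |2|->2.5, |8|->7, |7|->6
Step 3: Attach original signs; sum ranks with positive sign and with negative sign.
W+ = 4 + 5 + 2.5 + 7 = 18.5
W- = 1 + 2.5 + 6 = 9.5
(Check: W+ + W- = 28 should equal n(n+1)/2 = 28.)
Step 4: Test statistic W = min(W+, W-) = 9.5.
Step 5: Ties in |d|, so use the tie-corrected normal approximation.
        E[W] = n(n+1)/4 = 7*8/4 = 14.
        Tie groups: |d|=2 (t=2); sum(t^3 - t) = 6.
        Var[W] = n(n+1)(2n+1)/24 - sum(t^3-t)/48 = 840/24 - 6/48 = 34.875.
        z = (W - E[W]) / sqrt(Var[W]) = (9.5 - 14) / 5.9055 = -0.7620.
        Two-sided p = 2*Phi(z) = 0.446060.
Step 6: alpha = 0.05. fail to reject H0.

W+ = 18.5, W- = 9.5, W = min = 9.5, p = 0.446060, fail to reject H0.


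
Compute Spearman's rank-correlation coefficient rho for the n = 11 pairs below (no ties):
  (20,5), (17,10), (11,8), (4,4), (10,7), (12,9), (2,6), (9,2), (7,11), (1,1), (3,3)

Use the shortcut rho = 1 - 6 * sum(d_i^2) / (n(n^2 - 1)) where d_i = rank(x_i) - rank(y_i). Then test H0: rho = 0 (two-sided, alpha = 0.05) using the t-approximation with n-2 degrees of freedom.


Step 1: Rank x and y separately (midranks; no ties here).
rank(x): 20->11, 17->10, 11->8, 4->4, 10->7, 12->9, 2->2, 9->6, 7->5, 1->1, 3->3
rank(y): 5->5, 10->10, 8->8, 4->4, 7->7, 9->9, 6->6, 2->2, 11->11, 1->1, 3->3
Step 2: d_i = R_x(i) - R_y(i); compute d_i^2.
  (11-5)^2=36, (10-10)^2=0, (8-8)^2=0, (4-4)^2=0, (7-7)^2=0, (9-9)^2=0, (2-6)^2=16, (6-2)^2=16, (5-11)^2=36, (1-1)^2=0, (3-3)^2=0
sum(d^2) = 104.
Step 3: rho = 1 - 6*104 / (11*(11^2 - 1)) = 1 - 624/1320 = 0.527273.
Step 4: Under H0, t = rho * sqrt((n-2)/(1-rho^2)) = 1.8616 ~ t(9).
Step 5: Two-sided p-value from the t-distribution with 9 df = 0.095565.
Step 6: alpha = 0.05. fail to reject H0.

rho = 0.5273, p = 0.095565, fail to reject H0 at alpha = 0.05.


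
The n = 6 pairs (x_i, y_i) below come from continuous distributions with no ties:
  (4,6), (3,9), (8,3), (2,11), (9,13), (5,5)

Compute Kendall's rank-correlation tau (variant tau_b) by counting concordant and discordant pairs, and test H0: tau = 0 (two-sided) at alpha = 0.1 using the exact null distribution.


Step 1: Enumerate the 15 unordered pairs (i,j) with i<j and classify each by sign(x_j-x_i) * sign(y_j-y_i).
  (1,2):dx=-1,dy=+3->D; (1,3):dx=+4,dy=-3->D; (1,4):dx=-2,dy=+5->D; (1,5):dx=+5,dy=+7->C
  (1,6):dx=+1,dy=-1->D; (2,3):dx=+5,dy=-6->D; (2,4):dx=-1,dy=+2->D; (2,5):dx=+6,dy=+4->C
  (2,6):dx=+2,dy=-4->D; (3,4):dx=-6,dy=+8->D; (3,5):dx=+1,dy=+10->C; (3,6):dx=-3,dy=+2->D
  (4,5):dx=+7,dy=+2->C; (4,6):dx=+3,dy=-6->D; (5,6):dx=-4,dy=-8->C
Step 2: C = 5, D = 10, total pairs = 15.
Step 3: tau = (C - D)/(n(n-1)/2) = (5 - 10)/15 = -0.333333.
Step 4: Exact two-sided p-value (enumerate n! = 720 permutations of y under H0): p = 0.469444.
Step 5: alpha = 0.1. fail to reject H0.

tau_b = -0.3333 (C=5, D=10), p = 0.469444, fail to reject H0.


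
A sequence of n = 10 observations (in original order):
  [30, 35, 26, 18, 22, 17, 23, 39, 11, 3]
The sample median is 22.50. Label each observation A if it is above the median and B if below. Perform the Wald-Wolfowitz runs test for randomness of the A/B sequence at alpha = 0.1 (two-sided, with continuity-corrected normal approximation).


Step 1: Compute median = 22.50; label A = above, B = below.
Labels in order: AAABBBAABB  (n_A = 5, n_B = 5)
Step 2: Count runs R = 4.
Step 3: Under H0 (random ordering), E[R] = 2*n_A*n_B/(n_A+n_B) + 1 = 2*5*5/10 + 1 = 6.0000.
        Var[R] = 2*n_A*n_B*(2*n_A*n_B - n_A - n_B) / ((n_A+n_B)^2 * (n_A+n_B-1)) = 2000/900 = 2.2222.
        SD[R] = 1.4907.
Step 4: Continuity-corrected z = (R + 0.5 - E[R]) / SD[R] = (4 + 0.5 - 6.0000) / 1.4907 = -1.0062.
Step 5: Two-sided p-value via normal approximation = 2*(1 - Phi(|z|)) = 0.314305.
Step 6: alpha = 0.1. fail to reject H0.

R = 4, z = -1.0062, p = 0.314305, fail to reject H0.


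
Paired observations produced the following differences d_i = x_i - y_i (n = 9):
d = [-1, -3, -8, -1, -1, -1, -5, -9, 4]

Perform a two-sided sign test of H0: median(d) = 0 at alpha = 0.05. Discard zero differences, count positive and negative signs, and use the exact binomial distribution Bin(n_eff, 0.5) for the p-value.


Step 1: Discard zero differences. Original n = 9; n_eff = number of nonzero differences = 9.
Nonzero differences (with sign): -1, -3, -8, -1, -1, -1, -5, -9, +4
Step 2: Count signs: positive = 1, negative = 8.
Step 3: Under H0: P(positive) = 0.5, so the number of positives S ~ Bin(9, 0.5).
Step 4: Two-sided exact p-value = sum of Bin(9,0.5) probabilities at or below the observed probability = 0.039062.
Step 5: alpha = 0.05. reject H0.

n_eff = 9, pos = 1, neg = 8, p = 0.039062, reject H0.


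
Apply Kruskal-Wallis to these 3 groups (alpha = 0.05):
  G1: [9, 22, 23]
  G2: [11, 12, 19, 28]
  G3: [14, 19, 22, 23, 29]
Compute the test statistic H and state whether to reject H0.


Step 1: Combine all N = 12 observations and assign midranks.
sorted (value, group, rank): (9,G1,1), (11,G2,2), (12,G2,3), (14,G3,4), (19,G2,5.5), (19,G3,5.5), (22,G1,7.5), (22,G3,7.5), (23,G1,9.5), (23,G3,9.5), (28,G2,11), (29,G3,12)
Step 2: Sum ranks within each group.
R_1 = 18 (n_1 = 3)
R_2 = 21.5 (n_2 = 4)
R_3 = 38.5 (n_3 = 5)
Step 3: H = 12/(N(N+1)) * sum(R_i^2/n_i) - 3(N+1)
     = 12/(12*13) * (18^2/3 + 21.5^2/4 + 38.5^2/5) - 3*13
     = 0.076923 * 520.013 - 39
     = 1.000962.
Step 4: Ties present; correction factor C = 1 - 18/(12^3 - 12) = 0.989510. Corrected H = 1.000962 / 0.989510 = 1.011572.
Step 5: Under H0, H ~ chi^2(2); p-value = 0.603031.
Step 6: alpha = 0.05. fail to reject H0.

H = 1.0116, df = 2, p = 0.603031, fail to reject H0.


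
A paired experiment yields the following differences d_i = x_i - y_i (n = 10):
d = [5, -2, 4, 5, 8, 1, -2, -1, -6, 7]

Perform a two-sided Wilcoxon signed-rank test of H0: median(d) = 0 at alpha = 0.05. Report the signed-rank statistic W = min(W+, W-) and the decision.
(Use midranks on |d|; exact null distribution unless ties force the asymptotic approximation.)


Step 1: Drop any zero differences (none here) and take |d_i|.
|d| = [5, 2, 4, 5, 8, 1, 2, 1, 6, 7]
Step 2: Midrank |d_i| (ties get averaged ranks).
ranks: |5|->6.5, |2|->3.5, |4|->5, |5|->6.5, |8|->10, |1|->1.5, |2|->3.5, |1|->1.5, |6|->8, |7|->9
Step 3: Attach original signs; sum ranks with positive sign and with negative sign.
W+ = 6.5 + 5 + 6.5 + 10 + 1.5 + 9 = 38.5
W- = 3.5 + 3.5 + 1.5 + 8 = 16.5
(Check: W+ + W- = 55 should equal n(n+1)/2 = 55.)
Step 4: Test statistic W = min(W+, W-) = 16.5.
Step 5: Ties in |d|, so use the tie-corrected normal approximation.
        E[W] = n(n+1)/4 = 10*11/4 = 27.5.
        Tie groups: |d|=1 (t=2), |d|=2 (t=2), |d|=5 (t=2); sum(t^3 - t) = 18.
        Var[W] = n(n+1)(2n+1)/24 - sum(t^3-t)/48 = 2310/24 - 18/48 = 95.875.
        z = (W - E[W]) / sqrt(Var[W]) = (16.5 - 27.5) / 9.7916 = -1.1234.
        Two-sided p = 2*Phi(z) = 0.261262.
Step 6: alpha = 0.05. fail to reject H0.

W+ = 38.5, W- = 16.5, W = min = 16.5, p = 0.261262, fail to reject H0.


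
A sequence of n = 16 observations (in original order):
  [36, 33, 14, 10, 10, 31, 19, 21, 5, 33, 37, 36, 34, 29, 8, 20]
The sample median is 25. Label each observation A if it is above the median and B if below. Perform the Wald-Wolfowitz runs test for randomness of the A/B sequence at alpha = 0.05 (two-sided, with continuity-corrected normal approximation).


Step 1: Compute median = 25; label A = above, B = below.
Labels in order: AABBBABBBAAAAABB  (n_A = 8, n_B = 8)
Step 2: Count runs R = 6.
Step 3: Under H0 (random ordering), E[R] = 2*n_A*n_B/(n_A+n_B) + 1 = 2*8*8/16 + 1 = 9.0000.
        Var[R] = 2*n_A*n_B*(2*n_A*n_B - n_A - n_B) / ((n_A+n_B)^2 * (n_A+n_B-1)) = 14336/3840 = 3.7333.
        SD[R] = 1.9322.
Step 4: Continuity-corrected z = (R + 0.5 - E[R]) / SD[R] = (6 + 0.5 - 9.0000) / 1.9322 = -1.2939.
Step 5: Two-sided p-value via normal approximation = 2*(1 - Phi(|z|)) = 0.195709.
Step 6: alpha = 0.05. fail to reject H0.

R = 6, z = -1.2939, p = 0.195709, fail to reject H0.


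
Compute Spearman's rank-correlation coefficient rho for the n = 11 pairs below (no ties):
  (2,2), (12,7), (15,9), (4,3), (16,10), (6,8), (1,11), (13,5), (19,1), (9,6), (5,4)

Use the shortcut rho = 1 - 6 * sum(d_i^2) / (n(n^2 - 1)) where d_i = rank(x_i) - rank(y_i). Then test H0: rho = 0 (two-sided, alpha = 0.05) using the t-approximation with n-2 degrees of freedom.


Step 1: Rank x and y separately (midranks; no ties here).
rank(x): 2->2, 12->7, 15->9, 4->3, 16->10, 6->5, 1->1, 13->8, 19->11, 9->6, 5->4
rank(y): 2->2, 7->7, 9->9, 3->3, 10->10, 8->8, 11->11, 5->5, 1->1, 6->6, 4->4
Step 2: d_i = R_x(i) - R_y(i); compute d_i^2.
  (2-2)^2=0, (7-7)^2=0, (9-9)^2=0, (3-3)^2=0, (10-10)^2=0, (5-8)^2=9, (1-11)^2=100, (8-5)^2=9, (11-1)^2=100, (6-6)^2=0, (4-4)^2=0
sum(d^2) = 218.
Step 3: rho = 1 - 6*218 / (11*(11^2 - 1)) = 1 - 1308/1320 = 0.009091.
Step 4: Under H0, t = rho * sqrt((n-2)/(1-rho^2)) = 0.0273 ~ t(9).
Step 5: Two-sided p-value from the t-distribution with 9 df = 0.978837.
Step 6: alpha = 0.05. fail to reject H0.

rho = 0.0091, p = 0.978837, fail to reject H0 at alpha = 0.05.


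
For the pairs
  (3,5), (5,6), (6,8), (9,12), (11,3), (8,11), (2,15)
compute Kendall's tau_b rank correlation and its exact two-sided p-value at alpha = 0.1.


Step 1: Enumerate the 21 unordered pairs (i,j) with i<j and classify each by sign(x_j-x_i) * sign(y_j-y_i).
  (1,2):dx=+2,dy=+1->C; (1,3):dx=+3,dy=+3->C; (1,4):dx=+6,dy=+7->C; (1,5):dx=+8,dy=-2->D
  (1,6):dx=+5,dy=+6->C; (1,7):dx=-1,dy=+10->D; (2,3):dx=+1,dy=+2->C; (2,4):dx=+4,dy=+6->C
  (2,5):dx=+6,dy=-3->D; (2,6):dx=+3,dy=+5->C; (2,7):dx=-3,dy=+9->D; (3,4):dx=+3,dy=+4->C
  (3,5):dx=+5,dy=-5->D; (3,6):dx=+2,dy=+3->C; (3,7):dx=-4,dy=+7->D; (4,5):dx=+2,dy=-9->D
  (4,6):dx=-1,dy=-1->C; (4,7):dx=-7,dy=+3->D; (5,6):dx=-3,dy=+8->D; (5,7):dx=-9,dy=+12->D
  (6,7):dx=-6,dy=+4->D
Step 2: C = 10, D = 11, total pairs = 21.
Step 3: tau = (C - D)/(n(n-1)/2) = (10 - 11)/21 = -0.047619.
Step 4: Exact two-sided p-value (enumerate n! = 5040 permutations of y under H0): p = 1.000000.
Step 5: alpha = 0.1. fail to reject H0.

tau_b = -0.0476 (C=10, D=11), p = 1.000000, fail to reject H0.


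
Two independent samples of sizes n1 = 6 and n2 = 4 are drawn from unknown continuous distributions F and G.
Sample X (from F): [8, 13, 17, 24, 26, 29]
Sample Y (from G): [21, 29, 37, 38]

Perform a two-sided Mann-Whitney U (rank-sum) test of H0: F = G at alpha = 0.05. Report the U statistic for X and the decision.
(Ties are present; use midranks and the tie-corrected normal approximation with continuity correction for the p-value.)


Step 1: Combine and sort all 10 observations; assign midranks.
sorted (value, group): (8,X), (13,X), (17,X), (21,Y), (24,X), (26,X), (29,X), (29,Y), (37,Y), (38,Y)
ranks: 8->1, 13->2, 17->3, 21->4, 24->5, 26->6, 29->7.5, 29->7.5, 37->9, 38->10
Step 2: Rank sum for X: R1 = 1 + 2 + 3 + 5 + 6 + 7.5 = 24.5.
Step 3: U_X = R1 - n1(n1+1)/2 = 24.5 - 6*7/2 = 24.5 - 21 = 3.5.
       U_Y = n1*n2 - U_X = 24 - 3.5 = 20.5.
Step 4: Ties are present, so use the tie-corrected normal approximation (with continuity correction) for the p-value.
Step 5: p-value = 0.087118; compare to alpha = 0.05. fail to reject H0.

U_X = 3.5, p = 0.087118, fail to reject H0 at alpha = 0.05.


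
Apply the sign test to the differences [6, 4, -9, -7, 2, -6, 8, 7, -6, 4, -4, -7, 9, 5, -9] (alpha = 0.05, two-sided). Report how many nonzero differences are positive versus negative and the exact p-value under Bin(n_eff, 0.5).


Step 1: Discard zero differences. Original n = 15; n_eff = number of nonzero differences = 15.
Nonzero differences (with sign): +6, +4, -9, -7, +2, -6, +8, +7, -6, +4, -4, -7, +9, +5, -9
Step 2: Count signs: positive = 8, negative = 7.
Step 3: Under H0: P(positive) = 0.5, so the number of positives S ~ Bin(15, 0.5).
Step 4: Two-sided exact p-value = sum of Bin(15,0.5) probabilities at or below the observed probability = 1.000000.
Step 5: alpha = 0.05. fail to reject H0.

n_eff = 15, pos = 8, neg = 7, p = 1.000000, fail to reject H0.


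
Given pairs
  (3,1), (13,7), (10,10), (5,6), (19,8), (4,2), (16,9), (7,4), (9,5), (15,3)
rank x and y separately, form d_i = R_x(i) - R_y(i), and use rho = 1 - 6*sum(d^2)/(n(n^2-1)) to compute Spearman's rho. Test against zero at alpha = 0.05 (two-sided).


Step 1: Rank x and y separately (midranks; no ties here).
rank(x): 3->1, 13->7, 10->6, 5->3, 19->10, 4->2, 16->9, 7->4, 9->5, 15->8
rank(y): 1->1, 7->7, 10->10, 6->6, 8->8, 2->2, 9->9, 4->4, 5->5, 3->3
Step 2: d_i = R_x(i) - R_y(i); compute d_i^2.
  (1-1)^2=0, (7-7)^2=0, (6-10)^2=16, (3-6)^2=9, (10-8)^2=4, (2-2)^2=0, (9-9)^2=0, (4-4)^2=0, (5-5)^2=0, (8-3)^2=25
sum(d^2) = 54.
Step 3: rho = 1 - 6*54 / (10*(10^2 - 1)) = 1 - 324/990 = 0.672727.
Step 4: Under H0, t = rho * sqrt((n-2)/(1-rho^2)) = 2.5717 ~ t(8).
Step 5: Two-sided p-value from the t-distribution with 8 df = 0.033041.
Step 6: alpha = 0.05. reject H0.

rho = 0.6727, p = 0.033041, reject H0 at alpha = 0.05.


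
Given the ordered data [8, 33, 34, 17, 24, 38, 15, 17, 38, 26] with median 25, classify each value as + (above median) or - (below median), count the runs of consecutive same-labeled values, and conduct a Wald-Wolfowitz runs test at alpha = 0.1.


Step 1: Compute median = 25; label A = above, B = below.
Labels in order: BAABBABBAA  (n_A = 5, n_B = 5)
Step 2: Count runs R = 6.
Step 3: Under H0 (random ordering), E[R] = 2*n_A*n_B/(n_A+n_B) + 1 = 2*5*5/10 + 1 = 6.0000.
        Var[R] = 2*n_A*n_B*(2*n_A*n_B - n_A - n_B) / ((n_A+n_B)^2 * (n_A+n_B-1)) = 2000/900 = 2.2222.
        SD[R] = 1.4907.
Step 4: R = E[R], so z = 0 with no continuity correction.
Step 5: Two-sided p-value via normal approximation = 2*(1 - Phi(|z|)) = 1.000000.
Step 6: alpha = 0.1. fail to reject H0.

R = 6, z = 0.0000, p = 1.000000, fail to reject H0.


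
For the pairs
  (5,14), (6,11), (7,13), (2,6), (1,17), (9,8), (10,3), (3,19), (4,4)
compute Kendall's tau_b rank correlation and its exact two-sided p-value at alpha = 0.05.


Step 1: Enumerate the 36 unordered pairs (i,j) with i<j and classify each by sign(x_j-x_i) * sign(y_j-y_i).
  (1,2):dx=+1,dy=-3->D; (1,3):dx=+2,dy=-1->D; (1,4):dx=-3,dy=-8->C; (1,5):dx=-4,dy=+3->D
  (1,6):dx=+4,dy=-6->D; (1,7):dx=+5,dy=-11->D; (1,8):dx=-2,dy=+5->D; (1,9):dx=-1,dy=-10->C
  (2,3):dx=+1,dy=+2->C; (2,4):dx=-4,dy=-5->C; (2,5):dx=-5,dy=+6->D; (2,6):dx=+3,dy=-3->D
  (2,7):dx=+4,dy=-8->D; (2,8):dx=-3,dy=+8->D; (2,9):dx=-2,dy=-7->C; (3,4):dx=-5,dy=-7->C
  (3,5):dx=-6,dy=+4->D; (3,6):dx=+2,dy=-5->D; (3,7):dx=+3,dy=-10->D; (3,8):dx=-4,dy=+6->D
  (3,9):dx=-3,dy=-9->C; (4,5):dx=-1,dy=+11->D; (4,6):dx=+7,dy=+2->C; (4,7):dx=+8,dy=-3->D
  (4,8):dx=+1,dy=+13->C; (4,9):dx=+2,dy=-2->D; (5,6):dx=+8,dy=-9->D; (5,7):dx=+9,dy=-14->D
  (5,8):dx=+2,dy=+2->C; (5,9):dx=+3,dy=-13->D; (6,7):dx=+1,dy=-5->D; (6,8):dx=-6,dy=+11->D
  (6,9):dx=-5,dy=-4->C; (7,8):dx=-7,dy=+16->D; (7,9):dx=-6,dy=+1->D; (8,9):dx=+1,dy=-15->D
Step 2: C = 11, D = 25, total pairs = 36.
Step 3: tau = (C - D)/(n(n-1)/2) = (11 - 25)/36 = -0.388889.
Step 4: Exact two-sided p-value (enumerate n! = 362880 permutations of y under H0): p = 0.180181.
Step 5: alpha = 0.05. fail to reject H0.

tau_b = -0.3889 (C=11, D=25), p = 0.180181, fail to reject H0.


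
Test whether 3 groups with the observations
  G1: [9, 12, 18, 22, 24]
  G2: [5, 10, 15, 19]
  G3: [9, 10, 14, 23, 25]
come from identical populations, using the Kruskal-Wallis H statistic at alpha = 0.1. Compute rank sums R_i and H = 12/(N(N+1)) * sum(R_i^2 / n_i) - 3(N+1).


Step 1: Combine all N = 14 observations and assign midranks.
sorted (value, group, rank): (5,G2,1), (9,G1,2.5), (9,G3,2.5), (10,G2,4.5), (10,G3,4.5), (12,G1,6), (14,G3,7), (15,G2,8), (18,G1,9), (19,G2,10), (22,G1,11), (23,G3,12), (24,G1,13), (25,G3,14)
Step 2: Sum ranks within each group.
R_1 = 41.5 (n_1 = 5)
R_2 = 23.5 (n_2 = 4)
R_3 = 40 (n_3 = 5)
Step 3: H = 12/(N(N+1)) * sum(R_i^2/n_i) - 3(N+1)
     = 12/(14*15) * (41.5^2/5 + 23.5^2/4 + 40^2/5) - 3*15
     = 0.057143 * 802.513 - 45
     = 0.857857.
Step 4: Ties present; correction factor C = 1 - 12/(14^3 - 14) = 0.995604. Corrected H = 0.857857 / 0.995604 = 0.861645.
Step 5: Under H0, H ~ chi^2(2); p-value = 0.649974.
Step 6: alpha = 0.1. fail to reject H0.

H = 0.8616, df = 2, p = 0.649974, fail to reject H0.


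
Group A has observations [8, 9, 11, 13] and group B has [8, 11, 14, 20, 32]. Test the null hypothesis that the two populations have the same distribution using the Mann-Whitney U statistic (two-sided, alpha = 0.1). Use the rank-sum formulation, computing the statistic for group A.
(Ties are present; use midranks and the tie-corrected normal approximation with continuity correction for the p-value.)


Step 1: Combine and sort all 9 observations; assign midranks.
sorted (value, group): (8,X), (8,Y), (9,X), (11,X), (11,Y), (13,X), (14,Y), (20,Y), (32,Y)
ranks: 8->1.5, 8->1.5, 9->3, 11->4.5, 11->4.5, 13->6, 14->7, 20->8, 32->9
Step 2: Rank sum for X: R1 = 1.5 + 3 + 4.5 + 6 = 15.
Step 3: U_X = R1 - n1(n1+1)/2 = 15 - 4*5/2 = 15 - 10 = 5.
       U_Y = n1*n2 - U_X = 20 - 5 = 15.
Step 4: Ties are present, so use the tie-corrected normal approximation (with continuity correction) for the p-value.
Step 5: p-value = 0.266322; compare to alpha = 0.1. fail to reject H0.

U_X = 5, p = 0.266322, fail to reject H0 at alpha = 0.1.


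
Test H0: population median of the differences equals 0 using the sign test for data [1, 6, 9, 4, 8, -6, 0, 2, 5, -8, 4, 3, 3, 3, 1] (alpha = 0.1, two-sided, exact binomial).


Step 1: Discard zero differences. Original n = 15; n_eff = number of nonzero differences = 14.
Nonzero differences (with sign): +1, +6, +9, +4, +8, -6, +2, +5, -8, +4, +3, +3, +3, +1
Step 2: Count signs: positive = 12, negative = 2.
Step 3: Under H0: P(positive) = 0.5, so the number of positives S ~ Bin(14, 0.5).
Step 4: Two-sided exact p-value = sum of Bin(14,0.5) probabilities at or below the observed probability = 0.012939.
Step 5: alpha = 0.1. reject H0.

n_eff = 14, pos = 12, neg = 2, p = 0.012939, reject H0.


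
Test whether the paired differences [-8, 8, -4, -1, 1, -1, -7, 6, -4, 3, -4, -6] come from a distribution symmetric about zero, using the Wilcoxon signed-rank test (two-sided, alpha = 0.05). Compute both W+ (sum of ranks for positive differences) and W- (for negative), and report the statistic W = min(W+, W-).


Step 1: Drop any zero differences (none here) and take |d_i|.
|d| = [8, 8, 4, 1, 1, 1, 7, 6, 4, 3, 4, 6]
Step 2: Midrank |d_i| (ties get averaged ranks).
ranks: |8|->11.5, |8|->11.5, |4|->6, |1|->2, |1|->2, |1|->2, |7|->10, |6|->8.5, |4|->6, |3|->4, |4|->6, |6|->8.5
Step 3: Attach original signs; sum ranks with positive sign and with negative sign.
W+ = 11.5 + 2 + 8.5 + 4 = 26
W- = 11.5 + 6 + 2 + 2 + 10 + 6 + 6 + 8.5 = 52
(Check: W+ + W- = 78 should equal n(n+1)/2 = 78.)
Step 4: Test statistic W = min(W+, W-) = 26.
Step 5: Ties in |d|, so use the tie-corrected normal approximation.
        E[W] = n(n+1)/4 = 12*13/4 = 39.
        Tie groups: |d|=1 (t=3), |d|=4 (t=3), |d|=6 (t=2), |d|=8 (t=2); sum(t^3 - t) = 60.
        Var[W] = n(n+1)(2n+1)/24 - sum(t^3-t)/48 = 3900/24 - 60/48 = 161.25.
        z = (W - E[W]) / sqrt(Var[W]) = (26 - 39) / 12.6984 = -1.0237.
        Two-sided p = 2*Phi(z) = 0.305954.
Step 6: alpha = 0.05. fail to reject H0.

W+ = 26, W- = 52, W = min = 26, p = 0.305954, fail to reject H0.


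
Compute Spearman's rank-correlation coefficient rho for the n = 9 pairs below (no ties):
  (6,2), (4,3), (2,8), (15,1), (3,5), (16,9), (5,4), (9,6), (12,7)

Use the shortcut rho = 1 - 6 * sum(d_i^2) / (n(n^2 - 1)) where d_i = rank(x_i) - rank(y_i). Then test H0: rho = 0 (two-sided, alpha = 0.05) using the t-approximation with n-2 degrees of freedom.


Step 1: Rank x and y separately (midranks; no ties here).
rank(x): 6->5, 4->3, 2->1, 15->8, 3->2, 16->9, 5->4, 9->6, 12->7
rank(y): 2->2, 3->3, 8->8, 1->1, 5->5, 9->9, 4->4, 6->6, 7->7
Step 2: d_i = R_x(i) - R_y(i); compute d_i^2.
  (5-2)^2=9, (3-3)^2=0, (1-8)^2=49, (8-1)^2=49, (2-5)^2=9, (9-9)^2=0, (4-4)^2=0, (6-6)^2=0, (7-7)^2=0
sum(d^2) = 116.
Step 3: rho = 1 - 6*116 / (9*(9^2 - 1)) = 1 - 696/720 = 0.033333.
Step 4: Under H0, t = rho * sqrt((n-2)/(1-rho^2)) = 0.0882 ~ t(7).
Step 5: Two-sided p-value from the t-distribution with 7 df = 0.932157.
Step 6: alpha = 0.05. fail to reject H0.

rho = 0.0333, p = 0.932157, fail to reject H0 at alpha = 0.05.


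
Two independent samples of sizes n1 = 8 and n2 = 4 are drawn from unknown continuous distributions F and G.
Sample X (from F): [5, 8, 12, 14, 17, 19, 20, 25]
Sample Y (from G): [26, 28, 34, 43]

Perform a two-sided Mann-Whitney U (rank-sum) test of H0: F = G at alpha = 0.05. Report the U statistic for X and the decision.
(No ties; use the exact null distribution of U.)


Step 1: Combine and sort all 12 observations; assign midranks.
sorted (value, group): (5,X), (8,X), (12,X), (14,X), (17,X), (19,X), (20,X), (25,X), (26,Y), (28,Y), (34,Y), (43,Y)
ranks: 5->1, 8->2, 12->3, 14->4, 17->5, 19->6, 20->7, 25->8, 26->9, 28->10, 34->11, 43->12
Step 2: Rank sum for X: R1 = 1 + 2 + 3 + 4 + 5 + 6 + 7 + 8 = 36.
Step 3: U_X = R1 - n1(n1+1)/2 = 36 - 8*9/2 = 36 - 36 = 0.
       U_Y = n1*n2 - U_X = 32 - 0 = 32.
Step 4: No ties, so the exact null distribution of U (based on enumerating the C(12,8) = 495 equally likely rank assignments) gives the two-sided p-value.
Step 5: p-value = 0.004040; compare to alpha = 0.05. reject H0.

U_X = 0, p = 0.004040, reject H0 at alpha = 0.05.


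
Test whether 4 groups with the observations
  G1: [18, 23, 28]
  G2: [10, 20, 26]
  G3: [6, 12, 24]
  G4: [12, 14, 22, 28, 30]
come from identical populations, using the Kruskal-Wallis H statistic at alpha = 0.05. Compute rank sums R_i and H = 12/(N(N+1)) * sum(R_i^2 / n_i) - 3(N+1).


Step 1: Combine all N = 14 observations and assign midranks.
sorted (value, group, rank): (6,G3,1), (10,G2,2), (12,G3,3.5), (12,G4,3.5), (14,G4,5), (18,G1,6), (20,G2,7), (22,G4,8), (23,G1,9), (24,G3,10), (26,G2,11), (28,G1,12.5), (28,G4,12.5), (30,G4,14)
Step 2: Sum ranks within each group.
R_1 = 27.5 (n_1 = 3)
R_2 = 20 (n_2 = 3)
R_3 = 14.5 (n_3 = 3)
R_4 = 43 (n_4 = 5)
Step 3: H = 12/(N(N+1)) * sum(R_i^2/n_i) - 3(N+1)
     = 12/(14*15) * (27.5^2/3 + 20^2/3 + 14.5^2/3 + 43^2/5) - 3*15
     = 0.057143 * 825.3 - 45
     = 2.160000.
Step 4: Ties present; correction factor C = 1 - 12/(14^3 - 14) = 0.995604. Corrected H = 2.160000 / 0.995604 = 2.169536.
Step 5: Under H0, H ~ chi^2(3); p-value = 0.537974.
Step 6: alpha = 0.05. fail to reject H0.

H = 2.1695, df = 3, p = 0.537974, fail to reject H0.


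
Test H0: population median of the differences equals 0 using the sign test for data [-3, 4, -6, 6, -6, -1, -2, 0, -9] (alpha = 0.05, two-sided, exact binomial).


Step 1: Discard zero differences. Original n = 9; n_eff = number of nonzero differences = 8.
Nonzero differences (with sign): -3, +4, -6, +6, -6, -1, -2, -9
Step 2: Count signs: positive = 2, negative = 6.
Step 3: Under H0: P(positive) = 0.5, so the number of positives S ~ Bin(8, 0.5).
Step 4: Two-sided exact p-value = sum of Bin(8,0.5) probabilities at or below the observed probability = 0.289062.
Step 5: alpha = 0.05. fail to reject H0.

n_eff = 8, pos = 2, neg = 6, p = 0.289062, fail to reject H0.


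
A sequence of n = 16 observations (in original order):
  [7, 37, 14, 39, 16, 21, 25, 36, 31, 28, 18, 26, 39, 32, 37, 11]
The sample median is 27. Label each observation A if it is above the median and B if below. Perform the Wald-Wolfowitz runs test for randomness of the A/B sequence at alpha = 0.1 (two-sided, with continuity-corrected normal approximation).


Step 1: Compute median = 27; label A = above, B = below.
Labels in order: BABABBBAAABBAAAB  (n_A = 8, n_B = 8)
Step 2: Count runs R = 9.
Step 3: Under H0 (random ordering), E[R] = 2*n_A*n_B/(n_A+n_B) + 1 = 2*8*8/16 + 1 = 9.0000.
        Var[R] = 2*n_A*n_B*(2*n_A*n_B - n_A - n_B) / ((n_A+n_B)^2 * (n_A+n_B-1)) = 14336/3840 = 3.7333.
        SD[R] = 1.9322.
Step 4: R = E[R], so z = 0 with no continuity correction.
Step 5: Two-sided p-value via normal approximation = 2*(1 - Phi(|z|)) = 1.000000.
Step 6: alpha = 0.1. fail to reject H0.

R = 9, z = 0.0000, p = 1.000000, fail to reject H0.


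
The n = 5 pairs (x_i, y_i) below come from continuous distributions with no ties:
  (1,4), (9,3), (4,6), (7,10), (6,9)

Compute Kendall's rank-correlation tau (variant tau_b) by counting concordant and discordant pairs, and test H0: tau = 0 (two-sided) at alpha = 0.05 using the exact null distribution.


Step 1: Enumerate the 10 unordered pairs (i,j) with i<j and classify each by sign(x_j-x_i) * sign(y_j-y_i).
  (1,2):dx=+8,dy=-1->D; (1,3):dx=+3,dy=+2->C; (1,4):dx=+6,dy=+6->C; (1,5):dx=+5,dy=+5->C
  (2,3):dx=-5,dy=+3->D; (2,4):dx=-2,dy=+7->D; (2,5):dx=-3,dy=+6->D; (3,4):dx=+3,dy=+4->C
  (3,5):dx=+2,dy=+3->C; (4,5):dx=-1,dy=-1->C
Step 2: C = 6, D = 4, total pairs = 10.
Step 3: tau = (C - D)/(n(n-1)/2) = (6 - 4)/10 = 0.200000.
Step 4: Exact two-sided p-value (enumerate n! = 120 permutations of y under H0): p = 0.816667.
Step 5: alpha = 0.05. fail to reject H0.

tau_b = 0.2000 (C=6, D=4), p = 0.816667, fail to reject H0.


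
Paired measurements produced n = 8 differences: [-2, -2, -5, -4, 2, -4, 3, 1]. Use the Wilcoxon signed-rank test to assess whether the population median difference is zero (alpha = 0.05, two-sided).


Step 1: Drop any zero differences (none here) and take |d_i|.
|d| = [2, 2, 5, 4, 2, 4, 3, 1]
Step 2: Midrank |d_i| (ties get averaged ranks).
ranks: |2|->3, |2|->3, |5|->8, |4|->6.5, |2|->3, |4|->6.5, |3|->5, |1|->1
Step 3: Attach original signs; sum ranks with positive sign and with negative sign.
W+ = 3 + 5 + 1 = 9
W- = 3 + 3 + 8 + 6.5 + 6.5 = 27
(Check: W+ + W- = 36 should equal n(n+1)/2 = 36.)
Step 4: Test statistic W = min(W+, W-) = 9.
Step 5: Ties in |d|, so use the tie-corrected normal approximation.
        E[W] = n(n+1)/4 = 8*9/4 = 18.
        Tie groups: |d|=2 (t=3), |d|=4 (t=2); sum(t^3 - t) = 30.
        Var[W] = n(n+1)(2n+1)/24 - sum(t^3-t)/48 = 1224/24 - 30/48 = 50.375.
        z = (W - E[W]) / sqrt(Var[W]) = (9 - 18) / 7.0975 = -1.2680.
        Two-sided p = 2*Phi(z) = 0.204782.
Step 6: alpha = 0.05. fail to reject H0.

W+ = 9, W- = 27, W = min = 9, p = 0.204782, fail to reject H0.


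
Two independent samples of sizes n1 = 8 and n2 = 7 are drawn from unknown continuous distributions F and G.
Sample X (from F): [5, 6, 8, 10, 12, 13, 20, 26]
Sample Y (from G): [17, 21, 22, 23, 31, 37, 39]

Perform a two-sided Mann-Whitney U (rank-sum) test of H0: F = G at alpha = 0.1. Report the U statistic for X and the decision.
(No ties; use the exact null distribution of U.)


Step 1: Combine and sort all 15 observations; assign midranks.
sorted (value, group): (5,X), (6,X), (8,X), (10,X), (12,X), (13,X), (17,Y), (20,X), (21,Y), (22,Y), (23,Y), (26,X), (31,Y), (37,Y), (39,Y)
ranks: 5->1, 6->2, 8->3, 10->4, 12->5, 13->6, 17->7, 20->8, 21->9, 22->10, 23->11, 26->12, 31->13, 37->14, 39->15
Step 2: Rank sum for X: R1 = 1 + 2 + 3 + 4 + 5 + 6 + 8 + 12 = 41.
Step 3: U_X = R1 - n1(n1+1)/2 = 41 - 8*9/2 = 41 - 36 = 5.
       U_Y = n1*n2 - U_X = 56 - 5 = 51.
Step 4: No ties, so the exact null distribution of U (based on enumerating the C(15,8) = 6435 equally likely rank assignments) gives the two-sided p-value.
Step 5: p-value = 0.005905; compare to alpha = 0.1. reject H0.

U_X = 5, p = 0.005905, reject H0 at alpha = 0.1.


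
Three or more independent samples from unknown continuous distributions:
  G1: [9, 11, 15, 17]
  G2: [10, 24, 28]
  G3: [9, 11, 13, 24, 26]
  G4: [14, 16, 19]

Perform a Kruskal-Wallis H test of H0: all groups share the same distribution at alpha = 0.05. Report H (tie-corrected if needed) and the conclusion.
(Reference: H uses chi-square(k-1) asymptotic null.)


Step 1: Combine all N = 15 observations and assign midranks.
sorted (value, group, rank): (9,G1,1.5), (9,G3,1.5), (10,G2,3), (11,G1,4.5), (11,G3,4.5), (13,G3,6), (14,G4,7), (15,G1,8), (16,G4,9), (17,G1,10), (19,G4,11), (24,G2,12.5), (24,G3,12.5), (26,G3,14), (28,G2,15)
Step 2: Sum ranks within each group.
R_1 = 24 (n_1 = 4)
R_2 = 30.5 (n_2 = 3)
R_3 = 38.5 (n_3 = 5)
R_4 = 27 (n_4 = 3)
Step 3: H = 12/(N(N+1)) * sum(R_i^2/n_i) - 3(N+1)
     = 12/(15*16) * (24^2/4 + 30.5^2/3 + 38.5^2/5 + 27^2/3) - 3*16
     = 0.050000 * 993.533 - 48
     = 1.676667.
Step 4: Ties present; correction factor C = 1 - 18/(15^3 - 15) = 0.994643. Corrected H = 1.676667 / 0.994643 = 1.685697.
Step 5: Under H0, H ~ chi^2(3); p-value = 0.640118.
Step 6: alpha = 0.05. fail to reject H0.

H = 1.6857, df = 3, p = 0.640118, fail to reject H0.


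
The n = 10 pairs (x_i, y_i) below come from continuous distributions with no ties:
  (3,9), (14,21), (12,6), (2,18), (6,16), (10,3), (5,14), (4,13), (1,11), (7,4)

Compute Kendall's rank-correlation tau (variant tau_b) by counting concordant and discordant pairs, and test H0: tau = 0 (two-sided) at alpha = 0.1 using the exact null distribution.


Step 1: Enumerate the 45 unordered pairs (i,j) with i<j and classify each by sign(x_j-x_i) * sign(y_j-y_i).
  (1,2):dx=+11,dy=+12->C; (1,3):dx=+9,dy=-3->D; (1,4):dx=-1,dy=+9->D; (1,5):dx=+3,dy=+7->C
  (1,6):dx=+7,dy=-6->D; (1,7):dx=+2,dy=+5->C; (1,8):dx=+1,dy=+4->C; (1,9):dx=-2,dy=+2->D
  (1,10):dx=+4,dy=-5->D; (2,3):dx=-2,dy=-15->C; (2,4):dx=-12,dy=-3->C; (2,5):dx=-8,dy=-5->C
  (2,6):dx=-4,dy=-18->C; (2,7):dx=-9,dy=-7->C; (2,8):dx=-10,dy=-8->C; (2,9):dx=-13,dy=-10->C
  (2,10):dx=-7,dy=-17->C; (3,4):dx=-10,dy=+12->D; (3,5):dx=-6,dy=+10->D; (3,6):dx=-2,dy=-3->C
  (3,7):dx=-7,dy=+8->D; (3,8):dx=-8,dy=+7->D; (3,9):dx=-11,dy=+5->D; (3,10):dx=-5,dy=-2->C
  (4,5):dx=+4,dy=-2->D; (4,6):dx=+8,dy=-15->D; (4,7):dx=+3,dy=-4->D; (4,8):dx=+2,dy=-5->D
  (4,9):dx=-1,dy=-7->C; (4,10):dx=+5,dy=-14->D; (5,6):dx=+4,dy=-13->D; (5,7):dx=-1,dy=-2->C
  (5,8):dx=-2,dy=-3->C; (5,9):dx=-5,dy=-5->C; (5,10):dx=+1,dy=-12->D; (6,7):dx=-5,dy=+11->D
  (6,8):dx=-6,dy=+10->D; (6,9):dx=-9,dy=+8->D; (6,10):dx=-3,dy=+1->D; (7,8):dx=-1,dy=-1->C
  (7,9):dx=-4,dy=-3->C; (7,10):dx=+2,dy=-10->D; (8,9):dx=-3,dy=-2->C; (8,10):dx=+3,dy=-9->D
  (9,10):dx=+6,dy=-7->D
Step 2: C = 21, D = 24, total pairs = 45.
Step 3: tau = (C - D)/(n(n-1)/2) = (21 - 24)/45 = -0.066667.
Step 4: Exact two-sided p-value (enumerate n! = 3628800 permutations of y under H0): p = 0.861801.
Step 5: alpha = 0.1. fail to reject H0.

tau_b = -0.0667 (C=21, D=24), p = 0.861801, fail to reject H0.


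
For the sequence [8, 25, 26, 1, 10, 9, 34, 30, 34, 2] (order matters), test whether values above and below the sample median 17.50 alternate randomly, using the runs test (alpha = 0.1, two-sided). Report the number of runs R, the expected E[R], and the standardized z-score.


Step 1: Compute median = 17.50; label A = above, B = below.
Labels in order: BAABBBAAAB  (n_A = 5, n_B = 5)
Step 2: Count runs R = 5.
Step 3: Under H0 (random ordering), E[R] = 2*n_A*n_B/(n_A+n_B) + 1 = 2*5*5/10 + 1 = 6.0000.
        Var[R] = 2*n_A*n_B*(2*n_A*n_B - n_A - n_B) / ((n_A+n_B)^2 * (n_A+n_B-1)) = 2000/900 = 2.2222.
        SD[R] = 1.4907.
Step 4: Continuity-corrected z = (R + 0.5 - E[R]) / SD[R] = (5 + 0.5 - 6.0000) / 1.4907 = -0.3354.
Step 5: Two-sided p-value via normal approximation = 2*(1 - Phi(|z|)) = 0.737316.
Step 6: alpha = 0.1. fail to reject H0.

R = 5, z = -0.3354, p = 0.737316, fail to reject H0.


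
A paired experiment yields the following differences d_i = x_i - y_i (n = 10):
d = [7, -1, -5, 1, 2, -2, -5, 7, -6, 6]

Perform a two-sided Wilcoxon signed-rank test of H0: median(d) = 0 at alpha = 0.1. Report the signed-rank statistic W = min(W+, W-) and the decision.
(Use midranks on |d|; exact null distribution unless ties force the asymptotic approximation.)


Step 1: Drop any zero differences (none here) and take |d_i|.
|d| = [7, 1, 5, 1, 2, 2, 5, 7, 6, 6]
Step 2: Midrank |d_i| (ties get averaged ranks).
ranks: |7|->9.5, |1|->1.5, |5|->5.5, |1|->1.5, |2|->3.5, |2|->3.5, |5|->5.5, |7|->9.5, |6|->7.5, |6|->7.5
Step 3: Attach original signs; sum ranks with positive sign and with negative sign.
W+ = 9.5 + 1.5 + 3.5 + 9.5 + 7.5 = 31.5
W- = 1.5 + 5.5 + 3.5 + 5.5 + 7.5 = 23.5
(Check: W+ + W- = 55 should equal n(n+1)/2 = 55.)
Step 4: Test statistic W = min(W+, W-) = 23.5.
Step 5: Ties in |d|, so use the tie-corrected normal approximation.
        E[W] = n(n+1)/4 = 10*11/4 = 27.5.
        Tie groups: |d|=1 (t=2), |d|=2 (t=2), |d|=5 (t=2), |d|=6 (t=2), |d|=7 (t=2); sum(t^3 - t) = 30.
        Var[W] = n(n+1)(2n+1)/24 - sum(t^3-t)/48 = 2310/24 - 30/48 = 95.625.
        z = (W - E[W]) / sqrt(Var[W]) = (23.5 - 27.5) / 9.7788 = -0.4090.
        Two-sided p = 2*Phi(z) = 0.682504.
Step 6: alpha = 0.1. fail to reject H0.

W+ = 31.5, W- = 23.5, W = min = 23.5, p = 0.682504, fail to reject H0.
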